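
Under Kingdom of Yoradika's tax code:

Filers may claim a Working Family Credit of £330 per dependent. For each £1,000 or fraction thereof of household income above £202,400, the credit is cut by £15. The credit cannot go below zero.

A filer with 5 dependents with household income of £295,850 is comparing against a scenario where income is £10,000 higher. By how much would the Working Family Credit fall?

£150

At £295,850 — base = 5 × £330 = £1,650. income exceeds £202,400 by £93,450, which is 94 full-or-partial £1,000 increments; reduction = 94 × £15 = £1,410, leaving £240.
At £305,850 — base = 5 × £330 = £1,650. income exceeds £202,400 by £103,450, which is 104 full-or-partial £1,000 increments; reduction = 104 × £15 = £1,560, leaving £90.
Lost: £240 − £90 = £150.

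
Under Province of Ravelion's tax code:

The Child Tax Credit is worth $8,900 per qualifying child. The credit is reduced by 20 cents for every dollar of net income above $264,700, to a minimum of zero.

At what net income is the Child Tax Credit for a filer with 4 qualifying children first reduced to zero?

$442,700

Full credit = 4 × $8,900 = $35,600.
The credit falls by 20% of each dollar above $264,700, so it reaches zero when the excess is $35,600 / 20% = $178,000: income = $264,700 + $178,000 = $442,700.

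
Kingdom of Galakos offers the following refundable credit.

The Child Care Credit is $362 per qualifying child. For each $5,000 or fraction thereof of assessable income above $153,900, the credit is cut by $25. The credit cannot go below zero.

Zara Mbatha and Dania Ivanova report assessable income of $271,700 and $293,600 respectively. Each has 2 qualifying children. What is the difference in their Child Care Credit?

$100

Zara ($271,700): Child Care Credit: base = 2 × $362 = $724. income exceeds $153,900 by $117,800, which is 24 full-or-partial $5,000 increments; reduction = 24 × $25 = $600, leaving $124.
Dania ($293,600): Child Care Credit: base = 2 × $362 = $724. income exceeds $153,900 by $139,700, which is 28 full-or-partial $5,000 increments; reduction = 28 × $25 = $700, leaving $24.
Difference: |$124 − $24| = $100.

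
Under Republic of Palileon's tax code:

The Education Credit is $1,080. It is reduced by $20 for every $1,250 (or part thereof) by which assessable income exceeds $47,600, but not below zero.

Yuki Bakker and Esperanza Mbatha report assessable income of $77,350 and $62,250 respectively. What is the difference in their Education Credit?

$240

Yuki ($77,350): Education Credit: income exceeds $47,600 by $29,750, which is 24 full-or-partial $1,250 increments; reduction = 24 × $20 = $480, leaving $600.
Esperanza ($62,250): Education Credit: income exceeds $47,600 by $14,650, which is 12 full-or-partial $1,250 increments; reduction = 12 × $20 = $240, leaving $840.
Difference: |$600 − $840| = $240.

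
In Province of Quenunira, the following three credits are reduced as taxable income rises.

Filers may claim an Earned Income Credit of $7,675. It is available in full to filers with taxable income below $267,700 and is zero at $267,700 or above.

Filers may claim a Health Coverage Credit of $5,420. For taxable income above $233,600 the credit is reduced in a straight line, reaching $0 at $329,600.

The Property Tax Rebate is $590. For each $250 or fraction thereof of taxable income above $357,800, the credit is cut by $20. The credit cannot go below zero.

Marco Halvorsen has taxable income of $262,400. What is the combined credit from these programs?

Earned Income Credit: $262,400 is below the $267,700 cutoff, so the full $7,675 applies.
Health Coverage Credit: $262,400 is $28,800 into a $96,000 phase-out range, leaving 67,200/96,000 of the credit: $5,420 × 67,200/96,000 = $3,794.
Property Tax Rebate: $262,400 is at or below the $357,800 threshold, so the full $590 applies.
Total: $7,675 + $3,794 + $590 = $12,059.

$12,059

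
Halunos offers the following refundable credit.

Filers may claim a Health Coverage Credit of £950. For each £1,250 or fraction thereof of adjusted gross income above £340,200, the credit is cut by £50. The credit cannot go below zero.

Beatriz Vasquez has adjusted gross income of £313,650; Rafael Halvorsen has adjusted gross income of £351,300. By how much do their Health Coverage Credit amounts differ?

Beatriz (£313,650): Health Coverage Credit: £313,650 is at or below the £340,200 threshold, so the full £950 applies.
Rafael (£351,300): Health Coverage Credit: income exceeds £340,200 by £11,100, which is 9 full-or-partial £1,250 increments; reduction = 9 × £50 = £450, leaving £500.
Difference: |£950 − £500| = £450.

£450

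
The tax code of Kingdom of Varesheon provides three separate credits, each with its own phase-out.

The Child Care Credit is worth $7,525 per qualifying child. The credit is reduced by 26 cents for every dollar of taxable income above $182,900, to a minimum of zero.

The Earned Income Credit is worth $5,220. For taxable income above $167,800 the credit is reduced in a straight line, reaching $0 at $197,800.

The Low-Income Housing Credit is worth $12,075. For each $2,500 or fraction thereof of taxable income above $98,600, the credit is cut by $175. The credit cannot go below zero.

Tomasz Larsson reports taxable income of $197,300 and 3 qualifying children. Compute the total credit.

Child Care Credit: base = 3 × $7,525 = $22,575. 26% of the $14,400 excess over $182,900 is $3,744; credit = $22,575 − $3,744 = $18,831.
Earned Income Credit: $197,300 is $29,500 into a $30,000 phase-out range, leaving 500/30,000 of the credit: $5,220 × 500/30,000 = $87.
Low-Income Housing Credit: income exceeds $98,600 by $98,700, which is 40 full-or-partial $2,500 increments; reduction = 40 × $175 = $7,000, leaving $5,075.
Total: $18,831 + $87 + $5,075 = $23,993.

$23,993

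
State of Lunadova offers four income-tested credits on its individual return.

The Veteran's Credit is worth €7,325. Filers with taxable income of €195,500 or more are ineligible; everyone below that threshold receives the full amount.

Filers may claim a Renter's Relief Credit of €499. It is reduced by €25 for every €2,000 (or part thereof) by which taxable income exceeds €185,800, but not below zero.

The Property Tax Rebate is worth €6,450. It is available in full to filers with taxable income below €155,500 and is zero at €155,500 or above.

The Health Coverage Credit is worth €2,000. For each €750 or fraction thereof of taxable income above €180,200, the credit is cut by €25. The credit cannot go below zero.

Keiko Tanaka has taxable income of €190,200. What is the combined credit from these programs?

€9,399

Veteran's Credit: €190,200 is below the €195,500 cutoff, so the full €7,325 applies.
Renter's Relief Credit: income exceeds €185,800 by €4,400, which is 3 full-or-partial €2,000 increments; reduction = 3 × €25 = €75, leaving €424.
Property Tax Rebate: €190,200 meets or exceeds the €155,500 cutoff, so the credit is €0.
Health Coverage Credit: income exceeds €180,200 by €10,000, which is 14 full-or-partial €750 increments; reduction = 14 × €25 = €350, leaving €1,650.
Total: €7,325 + €424 + €0 + €1,650 = €9,399.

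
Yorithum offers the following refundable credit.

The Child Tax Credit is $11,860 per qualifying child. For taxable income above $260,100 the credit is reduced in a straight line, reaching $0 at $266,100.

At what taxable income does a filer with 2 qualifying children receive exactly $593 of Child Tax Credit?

Full credit = 2 × $11,860 = $23,720.
$593 is 593/23,720 of the full $23,720, so 23,127/23,720 of the $6,000 range has been used: income = $260,100 + $6,000 × 23,127/23,720 = $265,950.

$265,950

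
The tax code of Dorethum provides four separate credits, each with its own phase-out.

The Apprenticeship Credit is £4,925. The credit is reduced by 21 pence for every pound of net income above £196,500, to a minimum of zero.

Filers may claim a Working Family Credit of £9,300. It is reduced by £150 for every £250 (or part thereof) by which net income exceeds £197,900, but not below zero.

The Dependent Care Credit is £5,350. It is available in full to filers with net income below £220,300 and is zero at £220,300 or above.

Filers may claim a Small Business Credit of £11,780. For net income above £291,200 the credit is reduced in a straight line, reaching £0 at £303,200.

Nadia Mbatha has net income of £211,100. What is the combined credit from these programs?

Apprenticeship Credit: 21% of the £14,600 excess over £196,500 is £3,066; credit = £4,925 − £3,066 = £1,859.
Working Family Credit: income exceeds £197,900 by £13,200, which is 53 full-or-partial £250 increments; reduction = 53 × £150 = £7,950, leaving £1,350.
Dependent Care Credit: £211,100 is below the £220,300 cutoff, so the full £5,350 applies.
Small Business Credit: £211,100 is at or below the £291,200 threshold, so the full £11,780 applies.
Total: £1,859 + £1,350 + £5,350 + £11,780 = £20,339.

£20,339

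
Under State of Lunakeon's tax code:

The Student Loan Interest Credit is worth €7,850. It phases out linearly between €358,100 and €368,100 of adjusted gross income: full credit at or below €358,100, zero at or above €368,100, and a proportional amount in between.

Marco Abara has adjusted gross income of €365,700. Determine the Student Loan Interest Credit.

€1,884

Student Loan Interest Credit: €365,700 is €7,600 into a €10,000 phase-out range, leaving 2,400/10,000 of the credit: €7,850 × 2,400/10,000 = €1,884.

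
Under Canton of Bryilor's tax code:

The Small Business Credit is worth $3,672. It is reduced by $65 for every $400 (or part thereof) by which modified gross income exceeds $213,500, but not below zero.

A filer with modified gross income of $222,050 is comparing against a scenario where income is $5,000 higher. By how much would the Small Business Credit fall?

$780

At $222,050 — income exceeds $213,500 by $8,550, which is 22 full-or-partial $400 increments; reduction = 22 × $65 = $1,430, leaving $2,242.
At $227,050 — income exceeds $213,500 by $13,550, which is 34 full-or-partial $400 increments; reduction = 34 × $65 = $2,210, leaving $1,462.
Lost: $2,242 − $1,462 = $780.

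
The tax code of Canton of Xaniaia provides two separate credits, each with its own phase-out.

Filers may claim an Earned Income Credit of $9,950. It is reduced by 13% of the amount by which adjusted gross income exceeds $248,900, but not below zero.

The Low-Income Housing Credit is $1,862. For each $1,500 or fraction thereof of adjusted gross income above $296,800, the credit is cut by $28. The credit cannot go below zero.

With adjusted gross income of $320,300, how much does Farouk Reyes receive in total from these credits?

Earned Income Credit: 13% of the $71,400 excess over $248,900 is $9,282; credit = $9,950 − $9,282 = $668.
Low-Income Housing Credit: income exceeds $296,800 by $23,500, which is 16 full-or-partial $1,500 increments; reduction = 16 × $28 = $448, leaving $1,414.
Total: $668 + $1,414 = $2,082.

$2,082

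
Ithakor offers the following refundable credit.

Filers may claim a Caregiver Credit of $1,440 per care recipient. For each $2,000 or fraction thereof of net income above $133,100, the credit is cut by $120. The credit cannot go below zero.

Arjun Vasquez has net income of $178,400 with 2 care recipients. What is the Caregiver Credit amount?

Caregiver Credit: base = 2 × $1,440 = $2,880. income exceeds $133,100 by $45,300, which is 23 full-or-partial $2,000 increments; reduction = 23 × $120 = $2,760, leaving $120.

$120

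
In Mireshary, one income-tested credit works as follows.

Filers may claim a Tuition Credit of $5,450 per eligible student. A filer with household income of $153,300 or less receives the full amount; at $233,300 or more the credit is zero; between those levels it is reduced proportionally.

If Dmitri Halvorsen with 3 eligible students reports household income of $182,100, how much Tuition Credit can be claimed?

Tuition Credit: base = 3 × $5,450 = $16,350. $182,100 is $28,800 into a $80,000 phase-out range, leaving 51,200/80,000 of the credit: $16,350 × 51,200/80,000 = $10,464.

$10,464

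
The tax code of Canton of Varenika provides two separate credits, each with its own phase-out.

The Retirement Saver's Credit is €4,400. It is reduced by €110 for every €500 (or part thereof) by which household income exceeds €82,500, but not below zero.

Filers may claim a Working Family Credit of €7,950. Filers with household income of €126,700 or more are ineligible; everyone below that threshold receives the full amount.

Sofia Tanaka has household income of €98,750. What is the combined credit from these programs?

Retirement Saver's Credit: income exceeds €82,500 by €16,250, which is 33 full-or-partial €500 increments; reduction = 33 × €110 = €3,630, leaving €770.
Working Family Credit: €98,750 is below the €126,700 cutoff, so the full €7,950 applies.
Total: €770 + €7,950 = €8,720.

€8,720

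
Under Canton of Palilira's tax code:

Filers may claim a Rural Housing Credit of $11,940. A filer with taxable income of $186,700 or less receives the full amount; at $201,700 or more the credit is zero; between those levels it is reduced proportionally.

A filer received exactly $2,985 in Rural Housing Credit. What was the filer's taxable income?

$2,985 is 2,985/11,940 of the full $11,940, so 8,955/11,940 of the $15,000 range has been used: income = $186,700 + $15,000 × 8,955/11,940 = $197,950.

$197,950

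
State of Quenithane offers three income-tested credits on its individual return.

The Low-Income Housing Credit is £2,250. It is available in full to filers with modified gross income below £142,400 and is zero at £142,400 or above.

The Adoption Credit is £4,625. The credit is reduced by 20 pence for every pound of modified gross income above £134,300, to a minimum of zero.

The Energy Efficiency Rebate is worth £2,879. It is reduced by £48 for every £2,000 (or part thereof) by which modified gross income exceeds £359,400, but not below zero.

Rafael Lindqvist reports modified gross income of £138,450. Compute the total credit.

£8,924

Low-Income Housing Credit: £138,450 is below the £142,400 cutoff, so the full £2,250 applies.
Adoption Credit: 20% of the £4,150 excess over £134,300 is £830; credit = £4,625 − £830 = £3,795.
Energy Efficiency Rebate: £138,450 is at or below the £359,400 threshold, so the full £2,879 applies.
Total: £2,250 + £3,795 + £2,879 = £8,924.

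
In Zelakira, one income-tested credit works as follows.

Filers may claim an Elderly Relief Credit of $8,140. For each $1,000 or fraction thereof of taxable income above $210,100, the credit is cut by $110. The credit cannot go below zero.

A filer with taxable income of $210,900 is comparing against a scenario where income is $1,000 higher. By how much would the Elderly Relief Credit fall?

At $210,900 — income exceeds $210,100 by $800, which is 1 full-or-partial $1,000 increment; reduction = 1 × $110 = $110, leaving $8,030.
At $211,900 — income exceeds $210,100 by $1,800, which is 2 full-or-partial $1,000 increments; reduction = 2 × $110 = $220, leaving $7,920.
Lost: $8,030 − $7,920 = $110.

$110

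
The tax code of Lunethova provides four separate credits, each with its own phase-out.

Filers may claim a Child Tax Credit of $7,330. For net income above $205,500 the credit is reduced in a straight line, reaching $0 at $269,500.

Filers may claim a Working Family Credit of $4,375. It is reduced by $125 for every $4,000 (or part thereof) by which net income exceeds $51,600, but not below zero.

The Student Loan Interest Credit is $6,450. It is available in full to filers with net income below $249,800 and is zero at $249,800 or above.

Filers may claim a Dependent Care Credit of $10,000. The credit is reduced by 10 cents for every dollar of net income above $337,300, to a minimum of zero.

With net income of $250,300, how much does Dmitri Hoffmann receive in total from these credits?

Child Tax Credit: $250,300 is $44,800 into a $64,000 phase-out range, leaving 19,200/64,000 of the credit: $7,330 × 19,200/64,000 = $2,199.
Working Family Credit: income exceeds $51,600 by $198,700 → 50 increments × $125 = $6,250 ≥ base, so the credit is $0.
Student Loan Interest Credit: $250,300 meets or exceeds the $249,800 cutoff, so the credit is $0.
Dependent Care Credit: $250,300 is at or below the $337,300 threshold, so the full $10,000 applies.
Total: $2,199 + $0 + $0 + $10,000 = $12,199.

$12,199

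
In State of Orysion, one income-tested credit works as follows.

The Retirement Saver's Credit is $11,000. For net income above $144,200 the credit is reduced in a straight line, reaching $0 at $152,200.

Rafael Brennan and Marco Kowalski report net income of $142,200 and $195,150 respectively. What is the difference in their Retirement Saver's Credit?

$11,000

Rafael ($142,200): Retirement Saver's Credit: $142,200 is at or below the $144,200 threshold, so the full $11,000 applies.
Marco ($195,150): Retirement Saver's Credit: $195,150 is at or above $152,200, so the credit is $0.
Difference: |$11,000 − $0| = $11,000.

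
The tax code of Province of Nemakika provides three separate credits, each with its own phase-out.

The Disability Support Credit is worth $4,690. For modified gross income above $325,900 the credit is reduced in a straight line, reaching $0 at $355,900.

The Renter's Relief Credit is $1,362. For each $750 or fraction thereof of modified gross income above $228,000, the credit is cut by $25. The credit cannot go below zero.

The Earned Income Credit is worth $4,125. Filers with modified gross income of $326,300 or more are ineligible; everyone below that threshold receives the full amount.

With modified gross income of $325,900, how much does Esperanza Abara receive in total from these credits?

Disability Support Credit: $325,900 is at or below the $325,900 threshold, so the full $4,690 applies.
Renter's Relief Credit: income exceeds $228,000 by $97,900 → 131 increments × $25 = $3,275 ≥ base, so the credit is $0.
Earned Income Credit: $325,900 is below the $326,300 cutoff, so the full $4,125 applies.
Total: $4,690 + $0 + $4,125 = $8,815.

$8,815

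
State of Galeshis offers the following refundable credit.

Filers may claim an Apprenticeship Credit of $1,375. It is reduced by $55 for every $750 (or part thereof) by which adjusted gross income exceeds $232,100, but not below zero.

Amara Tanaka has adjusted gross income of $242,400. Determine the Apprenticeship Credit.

Apprenticeship Credit: income exceeds $232,100 by $10,300, which is 14 full-or-partial $750 increments; reduction = 14 × $55 = $770, leaving $605.

$605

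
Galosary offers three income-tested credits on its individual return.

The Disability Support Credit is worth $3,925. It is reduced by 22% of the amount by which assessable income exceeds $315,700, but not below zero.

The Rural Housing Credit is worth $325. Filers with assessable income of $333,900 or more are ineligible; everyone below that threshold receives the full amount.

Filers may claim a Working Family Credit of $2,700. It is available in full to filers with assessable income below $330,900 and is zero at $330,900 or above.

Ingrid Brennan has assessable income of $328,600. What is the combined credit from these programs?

$4,112

Disability Support Credit: 22% of the $12,900 excess over $315,700 is $2,838; credit = $3,925 − $2,838 = $1,087.
Rural Housing Credit: $328,600 is below the $333,900 cutoff, so the full $325 applies.
Working Family Credit: $328,600 is below the $330,900 cutoff, so the full $2,700 applies.
Total: $1,087 + $325 + $2,700 = $4,112.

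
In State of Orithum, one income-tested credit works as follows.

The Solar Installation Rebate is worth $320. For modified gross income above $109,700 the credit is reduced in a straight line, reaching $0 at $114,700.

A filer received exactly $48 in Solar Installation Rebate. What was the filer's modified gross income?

$48 is 48/320 of the full $320, so 272/320 of the $5,000 range has been used: income = $109,700 + $5,000 × 272/320 = $113,950.

$113,950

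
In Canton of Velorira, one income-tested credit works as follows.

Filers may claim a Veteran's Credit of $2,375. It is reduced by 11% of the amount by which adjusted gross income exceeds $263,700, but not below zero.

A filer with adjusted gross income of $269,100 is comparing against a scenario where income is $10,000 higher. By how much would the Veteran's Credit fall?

At $269,100 — 11% of the $5,400 excess over $263,700 is $594; credit = $2,375 − $594 = $1,781.
At $279,100 — 11% of the $15,400 excess over $263,700 is $1,694; credit = $2,375 − $1,694 = $681.
Lost: $1,781 − $681 = $1,100.

$1,100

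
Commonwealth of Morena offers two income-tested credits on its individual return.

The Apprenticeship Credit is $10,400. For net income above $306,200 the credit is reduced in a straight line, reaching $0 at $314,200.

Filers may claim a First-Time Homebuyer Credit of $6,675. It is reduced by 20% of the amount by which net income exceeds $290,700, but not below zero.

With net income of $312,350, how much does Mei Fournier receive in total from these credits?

Apprenticeship Credit: $312,350 is $6,150 into a $8,000 phase-out range, leaving 1,850/8,000 of the credit: $10,400 × 1,850/8,000 = $2,405.
First-Time Homebuyer Credit: 20% of the $21,650 excess over $290,700 is $4,330; credit = $6,675 − $4,330 = $2,345.
Total: $2,405 + $2,345 = $4,750.

$4,750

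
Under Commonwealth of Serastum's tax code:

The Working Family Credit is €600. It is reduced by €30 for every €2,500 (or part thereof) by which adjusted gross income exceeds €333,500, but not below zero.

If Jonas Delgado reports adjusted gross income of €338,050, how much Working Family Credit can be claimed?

€540

Working Family Credit: income exceeds €333,500 by €4,550, which is 2 full-or-partial €2,500 increments; reduction = 2 × €30 = €60, leaving €540.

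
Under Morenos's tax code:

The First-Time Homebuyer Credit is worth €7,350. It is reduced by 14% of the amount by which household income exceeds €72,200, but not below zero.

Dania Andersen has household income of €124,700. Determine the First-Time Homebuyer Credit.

First-Time Homebuyer Credit: 14% of the €52,500 excess over €72,200 is €7,350 ≥ base, so the credit is €0.

€0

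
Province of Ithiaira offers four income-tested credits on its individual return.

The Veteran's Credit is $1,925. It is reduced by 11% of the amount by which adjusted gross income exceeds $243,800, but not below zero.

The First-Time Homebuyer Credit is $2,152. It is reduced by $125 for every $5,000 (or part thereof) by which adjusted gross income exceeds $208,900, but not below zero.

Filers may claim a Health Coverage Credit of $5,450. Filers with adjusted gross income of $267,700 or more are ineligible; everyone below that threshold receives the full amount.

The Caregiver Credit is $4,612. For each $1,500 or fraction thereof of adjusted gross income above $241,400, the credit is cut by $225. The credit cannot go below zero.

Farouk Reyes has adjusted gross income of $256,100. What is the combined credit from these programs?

Veteran's Credit: 11% of the $12,300 excess over $243,800 is $1,353; credit = $1,925 − $1,353 = $572.
First-Time Homebuyer Credit: income exceeds $208,900 by $47,200, which is 10 full-or-partial $5,000 increments; reduction = 10 × $125 = $1,250, leaving $902.
Health Coverage Credit: $256,100 is below the $267,700 cutoff, so the full $5,450 applies.
Caregiver Credit: income exceeds $241,400 by $14,700, which is 10 full-or-partial $1,500 increments; reduction = 10 × $225 = $2,250, leaving $2,362.
Total: $572 + $902 + $5,450 + $2,362 = $9,286.

$9,286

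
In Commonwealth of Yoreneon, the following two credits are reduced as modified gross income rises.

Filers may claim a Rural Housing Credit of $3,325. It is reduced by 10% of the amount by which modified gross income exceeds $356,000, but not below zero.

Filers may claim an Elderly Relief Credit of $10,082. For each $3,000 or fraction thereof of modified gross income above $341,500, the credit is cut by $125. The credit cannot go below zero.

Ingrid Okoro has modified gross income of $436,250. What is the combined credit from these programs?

Rural Housing Credit: 10% of the $80,250 excess over $356,000 is $8,025 ≥ base, so the credit is $0.
Elderly Relief Credit: income exceeds $341,500 by $94,750, which is 32 full-or-partial $3,000 increments; reduction = 32 × $125 = $4,000, leaving $6,082.
Total: $0 + $6,082 = $6,082.

$6,082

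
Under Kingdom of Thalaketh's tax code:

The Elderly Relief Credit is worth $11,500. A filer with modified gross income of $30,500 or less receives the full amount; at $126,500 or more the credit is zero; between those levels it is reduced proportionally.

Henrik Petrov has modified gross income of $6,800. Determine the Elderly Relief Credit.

$11,500

Elderly Relief Credit: $6,800 is at or below the $30,500 threshold, so the full $11,500 applies.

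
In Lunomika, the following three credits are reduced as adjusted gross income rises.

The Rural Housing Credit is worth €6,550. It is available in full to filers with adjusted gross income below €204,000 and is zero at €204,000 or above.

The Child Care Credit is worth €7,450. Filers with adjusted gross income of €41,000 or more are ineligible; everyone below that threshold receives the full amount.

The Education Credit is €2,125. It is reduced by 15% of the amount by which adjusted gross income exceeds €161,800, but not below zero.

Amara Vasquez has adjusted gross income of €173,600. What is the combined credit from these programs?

Rural Housing Credit: €173,600 is below the €204,000 cutoff, so the full €6,550 applies.
Child Care Credit: €173,600 meets or exceeds the €41,000 cutoff, so the credit is €0.
Education Credit: 15% of the €11,800 excess over €161,800 is €1,770; credit = €2,125 − €1,770 = €355.
Total: €6,550 + €0 + €355 = €6,905.

€6,905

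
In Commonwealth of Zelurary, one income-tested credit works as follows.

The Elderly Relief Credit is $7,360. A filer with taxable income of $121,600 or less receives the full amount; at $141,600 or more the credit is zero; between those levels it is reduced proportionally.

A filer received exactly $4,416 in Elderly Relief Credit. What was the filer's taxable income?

$4,416 is 4,416/7,360 of the full $7,360, so 2,944/7,360 of the $20,000 range has been used: income = $121,600 + $20,000 × 2,944/7,360 = $129,600.

$129,600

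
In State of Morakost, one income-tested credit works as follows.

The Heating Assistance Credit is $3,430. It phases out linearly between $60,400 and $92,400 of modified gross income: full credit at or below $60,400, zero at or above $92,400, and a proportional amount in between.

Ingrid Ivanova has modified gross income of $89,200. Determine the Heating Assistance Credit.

$343

Heating Assistance Credit: $89,200 is $28,800 into a $32,000 phase-out range, leaving 3,200/32,000 of the credit: $3,430 × 3,200/32,000 = $343.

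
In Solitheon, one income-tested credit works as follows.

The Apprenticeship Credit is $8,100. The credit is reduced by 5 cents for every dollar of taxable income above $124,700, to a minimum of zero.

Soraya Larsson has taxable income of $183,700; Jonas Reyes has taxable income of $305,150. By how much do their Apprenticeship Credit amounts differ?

Soraya ($183,700): Apprenticeship Credit: 5% of the $59,000 excess over $124,700 is $2,950; credit = $8,100 − $2,950 = $5,150.
Jonas ($305,150): Apprenticeship Credit: 5% of the $180,450 excess over $124,700 is $9,022.50 ≥ base, so the credit is $0.
Difference: |$5,150 − $0| = $5,150.

$5,150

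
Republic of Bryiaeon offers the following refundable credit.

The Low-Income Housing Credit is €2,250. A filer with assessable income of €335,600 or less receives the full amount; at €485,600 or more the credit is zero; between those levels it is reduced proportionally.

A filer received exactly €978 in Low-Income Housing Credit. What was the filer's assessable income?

€420,400

€978 is 978/2,250 of the full €2,250, so 1,272/2,250 of the €150,000 range has been used: income = €335,600 + €150,000 × 1,272/2,250 = €420,400.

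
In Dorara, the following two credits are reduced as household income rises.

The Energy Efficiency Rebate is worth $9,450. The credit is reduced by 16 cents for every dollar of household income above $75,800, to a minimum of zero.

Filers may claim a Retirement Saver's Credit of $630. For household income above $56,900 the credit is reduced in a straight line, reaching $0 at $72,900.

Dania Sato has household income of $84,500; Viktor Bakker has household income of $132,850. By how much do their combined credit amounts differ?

$7,736

Dania ($84,500): Energy Efficiency Rebate: 16% of the $8,700 excess over $75,800 is $1,392; credit = $9,450 − $1,392 = $8,058. Retirement Saver's Credit: $84,500 is at or above $72,900, so the credit is $0. total $8,058 + $0 = $8,058
Viktor ($132,850): Energy Efficiency Rebate: 16% of the $57,050 excess over $75,800 is $9,128; credit = $9,450 − $9,128 = $322. Retirement Saver's Credit: $132,850 is at or above $72,900, so the credit is $0. total $322 + $0 = $322
Difference: |$8,058 − $322| = $7,736.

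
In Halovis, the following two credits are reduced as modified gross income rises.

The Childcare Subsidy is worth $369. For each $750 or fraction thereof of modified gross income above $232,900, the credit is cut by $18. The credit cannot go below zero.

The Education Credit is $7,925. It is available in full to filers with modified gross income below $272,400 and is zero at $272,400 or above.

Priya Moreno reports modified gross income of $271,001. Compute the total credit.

$7,925

Childcare Subsidy: income exceeds $232,900 by $38,101 → 51 increments × $18 = $918 ≥ base, so the credit is $0.
Education Credit: $271,001 is below the $272,400 cutoff, so the full $7,925 applies.
Total: $0 + $7,925 = $7,925.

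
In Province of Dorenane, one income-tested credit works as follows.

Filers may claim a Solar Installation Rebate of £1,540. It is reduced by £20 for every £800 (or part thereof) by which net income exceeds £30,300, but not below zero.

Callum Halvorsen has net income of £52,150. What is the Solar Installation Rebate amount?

£980

Solar Installation Rebate: income exceeds £30,300 by £21,850, which is 28 full-or-partial £800 increments; reduction = 28 × £20 = £560, leaving £980.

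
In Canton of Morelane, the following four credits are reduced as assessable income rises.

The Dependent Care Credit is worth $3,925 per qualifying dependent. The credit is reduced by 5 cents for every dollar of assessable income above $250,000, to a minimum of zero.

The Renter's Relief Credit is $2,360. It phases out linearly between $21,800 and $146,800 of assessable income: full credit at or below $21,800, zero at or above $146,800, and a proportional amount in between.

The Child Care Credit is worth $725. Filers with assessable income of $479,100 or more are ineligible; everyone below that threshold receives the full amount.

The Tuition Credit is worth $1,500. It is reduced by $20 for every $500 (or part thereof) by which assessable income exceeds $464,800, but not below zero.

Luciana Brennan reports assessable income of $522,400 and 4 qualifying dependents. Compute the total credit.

Dependent Care Credit: base = 4 × $3,925 = $15,700. 5% of the $272,400 excess over $250,000 is $13,620; credit = $15,700 − $13,620 = $2,080.
Renter's Relief Credit: $522,400 is at or above $146,800, so the credit is $0.
Child Care Credit: $522,400 meets or exceeds the $479,100 cutoff, so the credit is $0.
Tuition Credit: income exceeds $464,800 by $57,600 → 116 increments × $20 = $2,320 ≥ base, so the credit is $0.
Total: $2,080 + $0 + $0 + $0 = $2,080.

$2,080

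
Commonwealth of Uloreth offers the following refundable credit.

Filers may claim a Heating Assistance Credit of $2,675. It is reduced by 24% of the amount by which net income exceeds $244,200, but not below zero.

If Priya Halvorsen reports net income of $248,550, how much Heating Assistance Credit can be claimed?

Heating Assistance Credit: 24% of the $4,350 excess over $244,200 is $1,044; credit = $2,675 − $1,044 = $1,631.

$1,631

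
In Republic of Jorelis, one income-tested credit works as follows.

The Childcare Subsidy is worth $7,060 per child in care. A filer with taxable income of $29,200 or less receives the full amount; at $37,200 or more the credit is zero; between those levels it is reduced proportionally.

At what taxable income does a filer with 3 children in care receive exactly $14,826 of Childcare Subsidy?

$31,600

Full credit = 3 × $7,060 = $21,180.
$14,826 is 14,826/21,180 of the full $21,180, so 6,354/21,180 of the $8,000 range has been used: income = $29,200 + $8,000 × 6,354/21,180 = $31,600.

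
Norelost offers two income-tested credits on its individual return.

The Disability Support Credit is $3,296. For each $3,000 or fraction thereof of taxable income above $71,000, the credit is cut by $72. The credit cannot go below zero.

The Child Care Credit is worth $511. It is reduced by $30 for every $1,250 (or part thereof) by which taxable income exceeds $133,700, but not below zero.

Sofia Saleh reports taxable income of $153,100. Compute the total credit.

Disability Support Credit: income exceeds $71,000 by $82,100, which is 28 full-or-partial $3,000 increments; reduction = 28 × $72 = $2,016, leaving $1,280.
Child Care Credit: income exceeds $133,700 by $19,400, which is 16 full-or-partial $1,250 increments; reduction = 16 × $30 = $480, leaving $31.
Total: $1,280 + $31 = $1,311.

$1,311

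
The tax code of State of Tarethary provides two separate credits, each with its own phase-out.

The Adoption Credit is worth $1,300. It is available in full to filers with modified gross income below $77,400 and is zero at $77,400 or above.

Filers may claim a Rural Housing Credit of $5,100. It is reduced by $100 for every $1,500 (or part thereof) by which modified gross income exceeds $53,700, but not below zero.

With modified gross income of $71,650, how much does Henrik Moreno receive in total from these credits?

$5,200

Adoption Credit: $71,650 is below the $77,400 cutoff, so the full $1,300 applies.
Rural Housing Credit: income exceeds $53,700 by $17,950, which is 12 full-or-partial $1,500 increments; reduction = 12 × $100 = $1,200, leaving $3,900.
Total: $1,300 + $3,900 = $5,200.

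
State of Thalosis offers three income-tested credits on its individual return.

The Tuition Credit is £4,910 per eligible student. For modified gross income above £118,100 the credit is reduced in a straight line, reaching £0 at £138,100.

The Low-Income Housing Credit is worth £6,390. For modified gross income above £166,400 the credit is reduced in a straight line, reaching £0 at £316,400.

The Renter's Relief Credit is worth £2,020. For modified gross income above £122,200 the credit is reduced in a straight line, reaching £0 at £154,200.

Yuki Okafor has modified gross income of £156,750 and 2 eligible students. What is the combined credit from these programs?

Tuition Credit: base = 2 × £4,910 = £9,820. £156,750 is at or above £138,100, so the credit is £0.
Low-Income Housing Credit: £156,750 is at or below the £166,400 threshold, so the full £6,390 applies.
Renter's Relief Credit: £156,750 is at or above £154,200, so the credit is £0.
Total: £0 + £6,390 + £0 = £6,390.

£6,390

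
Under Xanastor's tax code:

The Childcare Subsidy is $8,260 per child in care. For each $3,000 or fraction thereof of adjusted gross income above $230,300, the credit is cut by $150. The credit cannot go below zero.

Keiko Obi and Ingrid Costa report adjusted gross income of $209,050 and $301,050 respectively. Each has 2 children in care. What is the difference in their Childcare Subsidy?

Keiko ($209,050): Childcare Subsidy: base = 2 × $8,260 = $16,520. $209,050 is at or below the $230,300 threshold, so the full $16,520 applies.
Ingrid ($301,050): Childcare Subsidy: base = 2 × $8,260 = $16,520. income exceeds $230,300 by $70,750, which is 24 full-or-partial $3,000 increments; reduction = 24 × $150 = $3,600, leaving $12,920.
Difference: |$16,520 − $12,920| = $3,600.

$3,600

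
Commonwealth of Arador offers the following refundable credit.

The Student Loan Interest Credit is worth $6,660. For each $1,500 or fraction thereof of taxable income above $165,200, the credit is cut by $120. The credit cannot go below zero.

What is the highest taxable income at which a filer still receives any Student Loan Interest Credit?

After 55 increments the reduction is 55 × $120 = $6,600, leaving $60; one more increment wipes it out. Increment 55 ends at excess 55 × $1,500 = $82,500, so the highest qualifying income is $165,200 + $82,500 = $247,700.

$247,700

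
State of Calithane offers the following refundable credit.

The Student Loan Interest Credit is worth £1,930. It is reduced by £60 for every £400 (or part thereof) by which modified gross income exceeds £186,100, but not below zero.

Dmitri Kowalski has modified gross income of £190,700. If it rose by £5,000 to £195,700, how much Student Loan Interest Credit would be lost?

£720

At £190,700 — income exceeds £186,100 by £4,600, which is 12 full-or-partial £400 increments; reduction = 12 × £60 = £720, leaving £1,210.
At £195,700 — income exceeds £186,100 by £9,600, which is 24 full-or-partial £400 increments; reduction = 24 × £60 = £1,440, leaving £490.
Lost: £1,210 − £490 = £720.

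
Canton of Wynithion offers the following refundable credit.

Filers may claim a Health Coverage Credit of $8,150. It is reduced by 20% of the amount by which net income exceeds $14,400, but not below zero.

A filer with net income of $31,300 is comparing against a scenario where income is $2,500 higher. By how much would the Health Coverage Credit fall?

At $31,300 — 20% of the $16,900 excess over $14,400 is $3,380; credit = $8,150 − $3,380 = $4,770.
At $33,800 — 20% of the $19,400 excess over $14,400 is $3,880; credit = $8,150 − $3,880 = $4,270.
Lost: $4,770 − $4,270 = $500.

$500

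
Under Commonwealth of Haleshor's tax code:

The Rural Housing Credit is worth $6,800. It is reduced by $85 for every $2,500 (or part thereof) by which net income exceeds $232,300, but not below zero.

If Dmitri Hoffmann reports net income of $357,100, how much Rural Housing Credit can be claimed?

Rural Housing Credit: income exceeds $232,300 by $124,800, which is 50 full-or-partial $2,500 increments; reduction = 50 × $85 = $4,250, leaving $2,550.

$2,550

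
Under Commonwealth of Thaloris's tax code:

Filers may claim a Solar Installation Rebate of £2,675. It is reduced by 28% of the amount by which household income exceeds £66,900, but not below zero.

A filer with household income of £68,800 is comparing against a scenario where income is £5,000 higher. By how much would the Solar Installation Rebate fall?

£1,400

At £68,800 — 28% of the £1,900 excess over £66,900 is £532; credit = £2,675 − £532 = £2,143.
At £73,800 — 28% of the £6,900 excess over £66,900 is £1,932; credit = £2,675 − £1,932 = £743.
Lost: £2,143 − £743 = £1,400.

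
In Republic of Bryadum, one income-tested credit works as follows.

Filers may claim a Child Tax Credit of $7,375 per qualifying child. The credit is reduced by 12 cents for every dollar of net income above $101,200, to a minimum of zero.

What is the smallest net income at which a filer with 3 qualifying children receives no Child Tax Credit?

$285,575

Full credit = 3 × $7,375 = $22,125.
The credit falls by 12% of each dollar above $101,200, so it reaches zero when the excess is $22,125 / 12% = $184,375: income = $101,200 + $184,375 = $285,575.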